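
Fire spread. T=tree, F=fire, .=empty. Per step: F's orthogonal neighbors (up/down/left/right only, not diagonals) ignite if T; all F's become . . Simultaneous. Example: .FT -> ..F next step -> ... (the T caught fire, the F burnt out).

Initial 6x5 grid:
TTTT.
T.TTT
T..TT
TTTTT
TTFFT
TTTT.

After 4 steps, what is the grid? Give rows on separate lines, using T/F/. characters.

Step 1: 6 trees catch fire, 2 burn out
  TTTT.
  T.TTT
  T..TT
  TTFFT
  TF..F
  TTFF.
Step 2: 5 trees catch fire, 6 burn out
  TTTT.
  T.TTT
  T..FT
  TF..F
  F....
  TF...
Step 3: 4 trees catch fire, 5 burn out
  TTTT.
  T.TFT
  T...F
  F....
  .....
  F....
Step 4: 4 trees catch fire, 4 burn out
  TTTF.
  T.F.F
  F....
  .....
  .....
  .....

TTTF.
T.F.F
F....
.....
.....
.....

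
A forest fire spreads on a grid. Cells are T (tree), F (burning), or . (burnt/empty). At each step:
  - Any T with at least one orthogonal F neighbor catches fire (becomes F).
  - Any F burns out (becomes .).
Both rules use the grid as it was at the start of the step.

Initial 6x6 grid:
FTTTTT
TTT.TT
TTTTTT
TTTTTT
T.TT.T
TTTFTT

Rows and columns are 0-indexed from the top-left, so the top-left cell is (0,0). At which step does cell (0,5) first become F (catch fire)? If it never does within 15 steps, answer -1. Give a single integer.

Step 1: cell (0,5)='T' (+5 fires, +2 burnt)
Step 2: cell (0,5)='T' (+7 fires, +5 burnt)
Step 3: cell (0,5)='T' (+9 fires, +7 burnt)
Step 4: cell (0,5)='T' (+6 fires, +9 burnt)
Step 5: cell (0,5)='F' (+3 fires, +6 burnt)
  -> target ignites at step 5
Step 6: cell (0,5)='.' (+1 fires, +3 burnt)
Step 7: cell (0,5)='.' (+0 fires, +1 burnt)
  fire out at step 7

5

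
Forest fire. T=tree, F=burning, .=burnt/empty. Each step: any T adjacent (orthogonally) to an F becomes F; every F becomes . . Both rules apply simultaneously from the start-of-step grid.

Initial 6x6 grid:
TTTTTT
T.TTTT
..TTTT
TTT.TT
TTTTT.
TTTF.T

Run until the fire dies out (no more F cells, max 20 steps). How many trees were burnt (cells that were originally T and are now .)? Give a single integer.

Answer: 28

Derivation:
Step 1: +2 fires, +1 burnt (F count now 2)
Step 2: +3 fires, +2 burnt (F count now 3)
Step 3: +4 fires, +3 burnt (F count now 4)
Step 4: +5 fires, +4 burnt (F count now 5)
Step 5: +5 fires, +5 burnt (F count now 5)
Step 6: +4 fires, +5 burnt (F count now 4)
Step 7: +3 fires, +4 burnt (F count now 3)
Step 8: +1 fires, +3 burnt (F count now 1)
Step 9: +1 fires, +1 burnt (F count now 1)
Step 10: +0 fires, +1 burnt (F count now 0)
Fire out after step 10
Initially T: 29, now '.': 35
Total burnt (originally-T cells now '.'): 28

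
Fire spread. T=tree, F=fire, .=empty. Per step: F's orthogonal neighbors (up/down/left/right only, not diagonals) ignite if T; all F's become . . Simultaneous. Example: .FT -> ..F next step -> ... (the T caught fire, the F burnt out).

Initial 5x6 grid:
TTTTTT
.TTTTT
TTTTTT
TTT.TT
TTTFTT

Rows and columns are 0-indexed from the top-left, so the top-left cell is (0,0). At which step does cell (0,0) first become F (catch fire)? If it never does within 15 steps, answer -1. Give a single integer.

Step 1: cell (0,0)='T' (+2 fires, +1 burnt)
Step 2: cell (0,0)='T' (+4 fires, +2 burnt)
Step 3: cell (0,0)='T' (+5 fires, +4 burnt)
Step 4: cell (0,0)='T' (+6 fires, +5 burnt)
Step 5: cell (0,0)='T' (+6 fires, +6 burnt)
Step 6: cell (0,0)='T' (+3 fires, +6 burnt)
Step 7: cell (0,0)='F' (+1 fires, +3 burnt)
  -> target ignites at step 7
Step 8: cell (0,0)='.' (+0 fires, +1 burnt)
  fire out at step 8

7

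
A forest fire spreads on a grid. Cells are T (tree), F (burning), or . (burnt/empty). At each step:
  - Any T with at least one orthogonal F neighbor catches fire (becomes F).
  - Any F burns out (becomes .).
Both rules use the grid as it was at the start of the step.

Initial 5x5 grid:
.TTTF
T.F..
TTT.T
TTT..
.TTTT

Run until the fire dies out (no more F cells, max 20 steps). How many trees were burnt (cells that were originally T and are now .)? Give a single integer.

Step 1: +3 fires, +2 burnt (F count now 3)
Step 2: +3 fires, +3 burnt (F count now 3)
Step 3: +3 fires, +3 burnt (F count now 3)
Step 4: +4 fires, +3 burnt (F count now 4)
Step 5: +1 fires, +4 burnt (F count now 1)
Step 6: +0 fires, +1 burnt (F count now 0)
Fire out after step 6
Initially T: 15, now '.': 24
Total burnt (originally-T cells now '.'): 14

Answer: 14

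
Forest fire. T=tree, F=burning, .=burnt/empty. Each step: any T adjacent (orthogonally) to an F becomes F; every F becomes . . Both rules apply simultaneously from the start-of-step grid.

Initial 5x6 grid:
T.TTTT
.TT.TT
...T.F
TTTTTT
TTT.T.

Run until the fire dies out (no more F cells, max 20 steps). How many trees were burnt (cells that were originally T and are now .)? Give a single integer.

Step 1: +2 fires, +1 burnt (F count now 2)
Step 2: +3 fires, +2 burnt (F count now 3)
Step 3: +3 fires, +3 burnt (F count now 3)
Step 4: +3 fires, +3 burnt (F count now 3)
Step 5: +3 fires, +3 burnt (F count now 3)
Step 6: +3 fires, +3 burnt (F count now 3)
Step 7: +2 fires, +3 burnt (F count now 2)
Step 8: +0 fires, +2 burnt (F count now 0)
Fire out after step 8
Initially T: 20, now '.': 29
Total burnt (originally-T cells now '.'): 19

Answer: 19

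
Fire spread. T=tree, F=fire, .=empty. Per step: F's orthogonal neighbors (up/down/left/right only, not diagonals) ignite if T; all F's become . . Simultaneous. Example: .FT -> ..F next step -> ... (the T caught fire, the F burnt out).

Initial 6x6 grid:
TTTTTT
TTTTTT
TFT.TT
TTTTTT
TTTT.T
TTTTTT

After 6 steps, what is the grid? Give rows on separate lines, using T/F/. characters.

Step 1: 4 trees catch fire, 1 burn out
  TTTTTT
  TFTTTT
  F.F.TT
  TFTTTT
  TTTT.T
  TTTTTT
Step 2: 6 trees catch fire, 4 burn out
  TFTTTT
  F.FTTT
  ....TT
  F.FTTT
  TFTT.T
  TTTTTT
Step 3: 7 trees catch fire, 6 burn out
  F.FTTT
  ...FTT
  ....TT
  ...FTT
  F.FT.T
  TFTTTT
Step 4: 6 trees catch fire, 7 burn out
  ...FTT
  ....FT
  ....TT
  ....FT
  ...F.T
  F.FTTT
Step 5: 5 trees catch fire, 6 burn out
  ....FT
  .....F
  ....FT
  .....F
  .....T
  ...FTT
Step 6: 4 trees catch fire, 5 burn out
  .....F
  ......
  .....F
  ......
  .....F
  ....FT

.....F
......
.....F
......
.....F
....FT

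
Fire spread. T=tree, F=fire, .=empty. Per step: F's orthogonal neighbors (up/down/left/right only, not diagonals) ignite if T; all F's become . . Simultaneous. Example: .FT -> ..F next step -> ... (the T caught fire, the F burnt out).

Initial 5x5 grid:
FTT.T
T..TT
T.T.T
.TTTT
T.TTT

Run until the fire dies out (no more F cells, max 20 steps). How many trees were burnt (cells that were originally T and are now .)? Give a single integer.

Step 1: +2 fires, +1 burnt (F count now 2)
Step 2: +2 fires, +2 burnt (F count now 2)
Step 3: +0 fires, +2 burnt (F count now 0)
Fire out after step 3
Initially T: 17, now '.': 12
Total burnt (originally-T cells now '.'): 4

Answer: 4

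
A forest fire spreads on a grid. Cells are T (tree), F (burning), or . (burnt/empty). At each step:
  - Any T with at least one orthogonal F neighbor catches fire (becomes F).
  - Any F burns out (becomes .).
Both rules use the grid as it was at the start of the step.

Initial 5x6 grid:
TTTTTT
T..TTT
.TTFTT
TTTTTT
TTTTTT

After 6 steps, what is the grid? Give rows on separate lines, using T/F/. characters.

Step 1: 4 trees catch fire, 1 burn out
  TTTTTT
  T..FTT
  .TF.FT
  TTTFTT
  TTTTTT
Step 2: 7 trees catch fire, 4 burn out
  TTTFTT
  T...FT
  .F...F
  TTF.FT
  TTTFTT
Step 3: 7 trees catch fire, 7 burn out
  TTF.FT
  T....F
  ......
  TF...F
  TTF.FT
Step 4: 5 trees catch fire, 7 burn out
  TF...F
  T.....
  ......
  F.....
  TF...F
Step 5: 2 trees catch fire, 5 burn out
  F.....
  T.....
  ......
  ......
  F.....
Step 6: 1 trees catch fire, 2 burn out
  ......
  F.....
  ......
  ......
  ......

......
F.....
......
......
......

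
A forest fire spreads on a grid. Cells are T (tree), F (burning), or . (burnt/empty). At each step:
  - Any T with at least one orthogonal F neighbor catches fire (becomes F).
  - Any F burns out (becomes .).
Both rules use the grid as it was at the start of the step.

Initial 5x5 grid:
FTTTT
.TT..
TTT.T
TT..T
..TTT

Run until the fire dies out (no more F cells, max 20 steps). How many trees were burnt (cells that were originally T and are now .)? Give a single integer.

Answer: 11

Derivation:
Step 1: +1 fires, +1 burnt (F count now 1)
Step 2: +2 fires, +1 burnt (F count now 2)
Step 3: +3 fires, +2 burnt (F count now 3)
Step 4: +4 fires, +3 burnt (F count now 4)
Step 5: +1 fires, +4 burnt (F count now 1)
Step 6: +0 fires, +1 burnt (F count now 0)
Fire out after step 6
Initially T: 16, now '.': 20
Total burnt (originally-T cells now '.'): 11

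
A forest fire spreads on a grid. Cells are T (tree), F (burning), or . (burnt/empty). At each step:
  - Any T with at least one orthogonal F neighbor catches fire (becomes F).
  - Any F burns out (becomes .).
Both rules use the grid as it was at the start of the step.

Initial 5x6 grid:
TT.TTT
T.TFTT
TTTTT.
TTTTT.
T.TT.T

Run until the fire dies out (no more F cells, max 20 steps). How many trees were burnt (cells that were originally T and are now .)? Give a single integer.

Step 1: +4 fires, +1 burnt (F count now 4)
Step 2: +5 fires, +4 burnt (F count now 5)
Step 3: +5 fires, +5 burnt (F count now 5)
Step 4: +3 fires, +5 burnt (F count now 3)
Step 5: +2 fires, +3 burnt (F count now 2)
Step 6: +2 fires, +2 burnt (F count now 2)
Step 7: +1 fires, +2 burnt (F count now 1)
Step 8: +0 fires, +1 burnt (F count now 0)
Fire out after step 8
Initially T: 23, now '.': 29
Total burnt (originally-T cells now '.'): 22

Answer: 22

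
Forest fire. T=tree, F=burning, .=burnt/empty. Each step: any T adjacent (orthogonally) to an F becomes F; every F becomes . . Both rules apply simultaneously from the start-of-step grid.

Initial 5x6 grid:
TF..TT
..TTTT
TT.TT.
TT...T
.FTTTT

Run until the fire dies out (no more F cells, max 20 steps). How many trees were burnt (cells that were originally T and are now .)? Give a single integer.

Answer: 10

Derivation:
Step 1: +3 fires, +2 burnt (F count now 3)
Step 2: +3 fires, +3 burnt (F count now 3)
Step 3: +2 fires, +3 burnt (F count now 2)
Step 4: +1 fires, +2 burnt (F count now 1)
Step 5: +1 fires, +1 burnt (F count now 1)
Step 6: +0 fires, +1 burnt (F count now 0)
Fire out after step 6
Initially T: 18, now '.': 22
Total burnt (originally-T cells now '.'): 10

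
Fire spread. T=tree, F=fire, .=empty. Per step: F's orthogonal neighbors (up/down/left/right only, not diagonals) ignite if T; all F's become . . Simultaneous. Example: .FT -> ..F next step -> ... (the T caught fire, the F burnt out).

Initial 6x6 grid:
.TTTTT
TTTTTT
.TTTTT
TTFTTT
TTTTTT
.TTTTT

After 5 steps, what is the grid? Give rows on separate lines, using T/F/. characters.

Step 1: 4 trees catch fire, 1 burn out
  .TTTTT
  TTTTTT
  .TFTTT
  TF.FTT
  TTFTTT
  .TTTTT
Step 2: 8 trees catch fire, 4 burn out
  .TTTTT
  TTFTTT
  .F.FTT
  F...FT
  TF.FTT
  .TFTTT
Step 3: 9 trees catch fire, 8 burn out
  .TFTTT
  TF.FTT
  ....FT
  .....F
  F...FT
  .F.FTT
Step 4: 7 trees catch fire, 9 burn out
  .F.FTT
  F...FT
  .....F
  ......
  .....F
  ....FT
Step 5: 3 trees catch fire, 7 burn out
  ....FT
  .....F
  ......
  ......
  ......
  .....F

....FT
.....F
......
......
......
.....F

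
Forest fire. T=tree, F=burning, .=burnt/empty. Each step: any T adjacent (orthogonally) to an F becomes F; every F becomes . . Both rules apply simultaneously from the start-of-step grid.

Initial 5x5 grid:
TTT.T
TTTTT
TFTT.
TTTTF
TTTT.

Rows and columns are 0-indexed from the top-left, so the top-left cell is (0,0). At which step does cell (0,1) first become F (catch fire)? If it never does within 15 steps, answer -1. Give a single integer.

Step 1: cell (0,1)='T' (+5 fires, +2 burnt)
Step 2: cell (0,1)='F' (+8 fires, +5 burnt)
  -> target ignites at step 2
Step 3: cell (0,1)='.' (+5 fires, +8 burnt)
Step 4: cell (0,1)='.' (+1 fires, +5 burnt)
Step 5: cell (0,1)='.' (+1 fires, +1 burnt)
Step 6: cell (0,1)='.' (+0 fires, +1 burnt)
  fire out at step 6

2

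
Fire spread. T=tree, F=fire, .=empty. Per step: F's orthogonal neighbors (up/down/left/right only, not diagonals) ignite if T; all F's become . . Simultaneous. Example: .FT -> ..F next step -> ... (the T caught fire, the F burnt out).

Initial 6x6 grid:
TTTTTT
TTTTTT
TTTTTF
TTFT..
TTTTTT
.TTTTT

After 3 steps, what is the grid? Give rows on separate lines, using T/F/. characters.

Step 1: 6 trees catch fire, 2 burn out
  TTTTTT
  TTTTTF
  TTFTF.
  TF.F..
  TTFTTT
  .TTTTT
Step 2: 9 trees catch fire, 6 burn out
  TTTTTF
  TTFTF.
  TF.F..
  F.....
  TF.FTT
  .TFTTT
Step 3: 9 trees catch fire, 9 burn out
  TTFTF.
  TF.F..
  F.....
  ......
  F...FT
  .F.FTT

TTFTF.
TF.F..
F.....
......
F...FT
.F.FTT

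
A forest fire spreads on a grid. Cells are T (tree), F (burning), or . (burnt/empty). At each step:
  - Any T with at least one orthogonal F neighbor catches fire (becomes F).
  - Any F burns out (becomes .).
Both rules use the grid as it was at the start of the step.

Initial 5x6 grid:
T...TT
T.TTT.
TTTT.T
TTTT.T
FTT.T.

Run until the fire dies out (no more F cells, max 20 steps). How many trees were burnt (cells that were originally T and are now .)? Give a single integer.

Step 1: +2 fires, +1 burnt (F count now 2)
Step 2: +3 fires, +2 burnt (F count now 3)
Step 3: +3 fires, +3 burnt (F count now 3)
Step 4: +3 fires, +3 burnt (F count now 3)
Step 5: +2 fires, +3 burnt (F count now 2)
Step 6: +1 fires, +2 burnt (F count now 1)
Step 7: +1 fires, +1 burnt (F count now 1)
Step 8: +1 fires, +1 burnt (F count now 1)
Step 9: +1 fires, +1 burnt (F count now 1)
Step 10: +0 fires, +1 burnt (F count now 0)
Fire out after step 10
Initially T: 20, now '.': 27
Total burnt (originally-T cells now '.'): 17

Answer: 17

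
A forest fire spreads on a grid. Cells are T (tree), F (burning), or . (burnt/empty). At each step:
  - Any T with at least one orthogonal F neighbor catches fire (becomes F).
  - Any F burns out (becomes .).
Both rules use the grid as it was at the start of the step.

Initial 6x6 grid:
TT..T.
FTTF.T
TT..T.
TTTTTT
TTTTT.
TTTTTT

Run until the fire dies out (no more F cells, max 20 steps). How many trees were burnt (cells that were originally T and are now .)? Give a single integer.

Answer: 24

Derivation:
Step 1: +4 fires, +2 burnt (F count now 4)
Step 2: +3 fires, +4 burnt (F count now 3)
Step 3: +2 fires, +3 burnt (F count now 2)
Step 4: +3 fires, +2 burnt (F count now 3)
Step 5: +3 fires, +3 burnt (F count now 3)
Step 6: +3 fires, +3 burnt (F count now 3)
Step 7: +4 fires, +3 burnt (F count now 4)
Step 8: +1 fires, +4 burnt (F count now 1)
Step 9: +1 fires, +1 burnt (F count now 1)
Step 10: +0 fires, +1 burnt (F count now 0)
Fire out after step 10
Initially T: 26, now '.': 34
Total burnt (originally-T cells now '.'): 24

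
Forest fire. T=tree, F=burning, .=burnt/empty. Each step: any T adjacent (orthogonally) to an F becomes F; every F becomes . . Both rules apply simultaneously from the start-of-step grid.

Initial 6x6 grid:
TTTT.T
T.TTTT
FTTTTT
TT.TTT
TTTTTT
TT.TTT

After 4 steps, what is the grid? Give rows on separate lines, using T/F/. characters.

Step 1: 3 trees catch fire, 1 burn out
  TTTT.T
  F.TTTT
  .FTTTT
  FT.TTT
  TTTTTT
  TT.TTT
Step 2: 4 trees catch fire, 3 burn out
  FTTT.T
  ..TTTT
  ..FTTT
  .F.TTT
  FTTTTT
  TT.TTT
Step 3: 5 trees catch fire, 4 burn out
  .FTT.T
  ..FTTT
  ...FTT
  ...TTT
  .FTTTT
  FT.TTT
Step 4: 6 trees catch fire, 5 burn out
  ..FT.T
  ...FTT
  ....FT
  ...FTT
  ..FTTT
  .F.TTT

..FT.T
...FTT
....FT
...FTT
..FTTT
.F.TTT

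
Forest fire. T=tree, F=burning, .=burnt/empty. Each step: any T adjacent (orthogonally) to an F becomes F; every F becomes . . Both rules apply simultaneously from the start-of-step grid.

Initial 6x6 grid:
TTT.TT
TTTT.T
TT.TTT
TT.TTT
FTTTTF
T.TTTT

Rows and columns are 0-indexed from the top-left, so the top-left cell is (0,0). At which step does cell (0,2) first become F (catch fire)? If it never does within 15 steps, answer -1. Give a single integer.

Step 1: cell (0,2)='T' (+6 fires, +2 burnt)
Step 2: cell (0,2)='T' (+7 fires, +6 burnt)
Step 3: cell (0,2)='T' (+7 fires, +7 burnt)
Step 4: cell (0,2)='T' (+4 fires, +7 burnt)
Step 5: cell (0,2)='T' (+4 fires, +4 burnt)
Step 6: cell (0,2)='F' (+1 fires, +4 burnt)
  -> target ignites at step 6
Step 7: cell (0,2)='.' (+0 fires, +1 burnt)
  fire out at step 7

6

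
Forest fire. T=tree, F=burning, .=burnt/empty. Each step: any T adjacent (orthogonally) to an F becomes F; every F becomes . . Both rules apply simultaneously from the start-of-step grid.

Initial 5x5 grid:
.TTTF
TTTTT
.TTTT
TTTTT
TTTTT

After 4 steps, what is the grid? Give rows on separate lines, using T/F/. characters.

Step 1: 2 trees catch fire, 1 burn out
  .TTF.
  TTTTF
  .TTTT
  TTTTT
  TTTTT
Step 2: 3 trees catch fire, 2 burn out
  .TF..
  TTTF.
  .TTTF
  TTTTT
  TTTTT
Step 3: 4 trees catch fire, 3 burn out
  .F...
  TTF..
  .TTF.
  TTTTF
  TTTTT
Step 4: 4 trees catch fire, 4 burn out
  .....
  TF...
  .TF..
  TTTF.
  TTTTF

.....
TF...
.TF..
TTTF.
TTTTF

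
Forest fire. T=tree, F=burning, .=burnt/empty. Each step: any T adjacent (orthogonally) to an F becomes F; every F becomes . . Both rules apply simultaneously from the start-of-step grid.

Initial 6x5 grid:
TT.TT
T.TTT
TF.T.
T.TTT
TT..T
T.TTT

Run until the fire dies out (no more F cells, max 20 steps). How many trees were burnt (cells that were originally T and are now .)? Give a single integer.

Answer: 8

Derivation:
Step 1: +1 fires, +1 burnt (F count now 1)
Step 2: +2 fires, +1 burnt (F count now 2)
Step 3: +2 fires, +2 burnt (F count now 2)
Step 4: +3 fires, +2 burnt (F count now 3)
Step 5: +0 fires, +3 burnt (F count now 0)
Fire out after step 5
Initially T: 21, now '.': 17
Total burnt (originally-T cells now '.'): 8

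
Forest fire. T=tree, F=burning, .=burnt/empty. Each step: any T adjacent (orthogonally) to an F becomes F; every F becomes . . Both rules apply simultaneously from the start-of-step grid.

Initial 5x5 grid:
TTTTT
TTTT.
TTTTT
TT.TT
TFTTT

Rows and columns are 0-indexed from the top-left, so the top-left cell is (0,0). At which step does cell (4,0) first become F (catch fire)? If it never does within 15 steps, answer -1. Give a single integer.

Step 1: cell (4,0)='F' (+3 fires, +1 burnt)
  -> target ignites at step 1
Step 2: cell (4,0)='.' (+3 fires, +3 burnt)
Step 3: cell (4,0)='.' (+5 fires, +3 burnt)
Step 4: cell (4,0)='.' (+5 fires, +5 burnt)
Step 5: cell (4,0)='.' (+4 fires, +5 burnt)
Step 6: cell (4,0)='.' (+1 fires, +4 burnt)
Step 7: cell (4,0)='.' (+1 fires, +1 burnt)
Step 8: cell (4,0)='.' (+0 fires, +1 burnt)
  fire out at step 8

1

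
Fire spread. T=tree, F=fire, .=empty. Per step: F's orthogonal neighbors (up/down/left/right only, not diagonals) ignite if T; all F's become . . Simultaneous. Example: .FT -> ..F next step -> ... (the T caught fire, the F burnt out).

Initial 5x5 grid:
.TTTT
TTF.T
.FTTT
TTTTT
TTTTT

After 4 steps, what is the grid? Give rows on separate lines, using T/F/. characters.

Step 1: 4 trees catch fire, 2 burn out
  .TFTT
  TF..T
  ..FTT
  TFTTT
  TTTTT
Step 2: 7 trees catch fire, 4 burn out
  .F.FT
  F...T
  ...FT
  F.FTT
  TFTTT
Step 3: 5 trees catch fire, 7 burn out
  ....F
  ....T
  ....F
  ...FT
  F.FTT
Step 4: 3 trees catch fire, 5 burn out
  .....
  ....F
  .....
  ....F
  ...FT

.....
....F
.....
....F
...FT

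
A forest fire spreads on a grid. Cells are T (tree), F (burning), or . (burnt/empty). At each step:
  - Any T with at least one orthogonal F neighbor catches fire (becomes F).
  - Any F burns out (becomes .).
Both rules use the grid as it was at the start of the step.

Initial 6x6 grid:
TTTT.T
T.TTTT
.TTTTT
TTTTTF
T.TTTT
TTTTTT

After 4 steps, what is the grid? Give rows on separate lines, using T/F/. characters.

Step 1: 3 trees catch fire, 1 burn out
  TTTT.T
  T.TTTT
  .TTTTF
  TTTTF.
  T.TTTF
  TTTTTT
Step 2: 5 trees catch fire, 3 burn out
  TTTT.T
  T.TTTF
  .TTTF.
  TTTF..
  T.TTF.
  TTTTTF
Step 3: 6 trees catch fire, 5 burn out
  TTTT.F
  T.TTF.
  .TTF..
  TTF...
  T.TF..
  TTTTF.
Step 4: 5 trees catch fire, 6 burn out
  TTTT..
  T.TF..
  .TF...
  TF....
  T.F...
  TTTF..

TTTT..
T.TF..
.TF...
TF....
T.F...
TTTF..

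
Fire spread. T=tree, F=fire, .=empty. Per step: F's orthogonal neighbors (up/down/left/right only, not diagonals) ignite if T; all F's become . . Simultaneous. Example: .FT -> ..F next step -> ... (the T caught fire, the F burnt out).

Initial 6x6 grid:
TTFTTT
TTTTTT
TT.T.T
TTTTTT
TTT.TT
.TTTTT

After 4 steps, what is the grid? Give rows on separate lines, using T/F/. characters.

Step 1: 3 trees catch fire, 1 burn out
  TF.FTT
  TTFTTT
  TT.T.T
  TTTTTT
  TTT.TT
  .TTTTT
Step 2: 4 trees catch fire, 3 burn out
  F...FT
  TF.FTT
  TT.T.T
  TTTTTT
  TTT.TT
  .TTTTT
Step 3: 5 trees catch fire, 4 burn out
  .....F
  F...FT
  TF.F.T
  TTTTTT
  TTT.TT
  .TTTTT
Step 4: 4 trees catch fire, 5 burn out
  ......
  .....F
  F....T
  TFTFTT
  TTT.TT
  .TTTTT

......
.....F
F....T
TFTFTT
TTT.TT
.TTTTT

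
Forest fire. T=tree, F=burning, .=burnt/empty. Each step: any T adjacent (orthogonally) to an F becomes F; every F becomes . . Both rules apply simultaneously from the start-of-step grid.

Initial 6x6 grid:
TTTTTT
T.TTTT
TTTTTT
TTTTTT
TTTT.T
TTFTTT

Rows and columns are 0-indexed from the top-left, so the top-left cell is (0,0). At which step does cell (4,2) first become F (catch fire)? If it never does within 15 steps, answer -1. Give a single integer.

Step 1: cell (4,2)='F' (+3 fires, +1 burnt)
  -> target ignites at step 1
Step 2: cell (4,2)='.' (+5 fires, +3 burnt)
Step 3: cell (4,2)='.' (+5 fires, +5 burnt)
Step 4: cell (4,2)='.' (+6 fires, +5 burnt)
Step 5: cell (4,2)='.' (+5 fires, +6 burnt)
Step 6: cell (4,2)='.' (+5 fires, +5 burnt)
Step 7: cell (4,2)='.' (+3 fires, +5 burnt)
Step 8: cell (4,2)='.' (+1 fires, +3 burnt)
Step 9: cell (4,2)='.' (+0 fires, +1 burnt)
  fire out at step 9

1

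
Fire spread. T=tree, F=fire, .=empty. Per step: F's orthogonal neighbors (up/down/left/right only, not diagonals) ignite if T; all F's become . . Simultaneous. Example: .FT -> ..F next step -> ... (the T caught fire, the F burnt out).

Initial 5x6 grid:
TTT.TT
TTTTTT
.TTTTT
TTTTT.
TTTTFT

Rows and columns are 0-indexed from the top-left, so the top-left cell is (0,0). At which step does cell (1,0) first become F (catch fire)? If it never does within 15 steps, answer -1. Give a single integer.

Step 1: cell (1,0)='T' (+3 fires, +1 burnt)
Step 2: cell (1,0)='T' (+3 fires, +3 burnt)
Step 3: cell (1,0)='T' (+5 fires, +3 burnt)
Step 4: cell (1,0)='T' (+6 fires, +5 burnt)
Step 5: cell (1,0)='T' (+4 fires, +6 burnt)
Step 6: cell (1,0)='T' (+2 fires, +4 burnt)
Step 7: cell (1,0)='F' (+2 fires, +2 burnt)
  -> target ignites at step 7
Step 8: cell (1,0)='.' (+1 fires, +2 burnt)
Step 9: cell (1,0)='.' (+0 fires, +1 burnt)
  fire out at step 9

7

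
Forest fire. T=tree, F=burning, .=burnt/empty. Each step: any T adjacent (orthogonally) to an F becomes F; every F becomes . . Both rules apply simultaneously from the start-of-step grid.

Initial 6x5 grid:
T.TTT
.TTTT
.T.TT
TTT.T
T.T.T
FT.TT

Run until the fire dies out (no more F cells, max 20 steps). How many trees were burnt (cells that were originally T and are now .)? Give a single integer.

Answer: 20

Derivation:
Step 1: +2 fires, +1 burnt (F count now 2)
Step 2: +1 fires, +2 burnt (F count now 1)
Step 3: +1 fires, +1 burnt (F count now 1)
Step 4: +2 fires, +1 burnt (F count now 2)
Step 5: +2 fires, +2 burnt (F count now 2)
Step 6: +1 fires, +2 burnt (F count now 1)
Step 7: +2 fires, +1 burnt (F count now 2)
Step 8: +3 fires, +2 burnt (F count now 3)
Step 9: +2 fires, +3 burnt (F count now 2)
Step 10: +1 fires, +2 burnt (F count now 1)
Step 11: +1 fires, +1 burnt (F count now 1)
Step 12: +1 fires, +1 burnt (F count now 1)
Step 13: +1 fires, +1 burnt (F count now 1)
Step 14: +0 fires, +1 burnt (F count now 0)
Fire out after step 14
Initially T: 21, now '.': 29
Total burnt (originally-T cells now '.'): 20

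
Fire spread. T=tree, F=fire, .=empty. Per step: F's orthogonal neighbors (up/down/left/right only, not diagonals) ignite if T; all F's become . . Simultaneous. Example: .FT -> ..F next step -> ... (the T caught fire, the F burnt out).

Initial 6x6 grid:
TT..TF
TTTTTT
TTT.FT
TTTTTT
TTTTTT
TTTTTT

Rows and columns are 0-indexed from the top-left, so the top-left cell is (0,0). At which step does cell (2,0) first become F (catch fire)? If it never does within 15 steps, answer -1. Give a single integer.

Step 1: cell (2,0)='T' (+5 fires, +2 burnt)
Step 2: cell (2,0)='T' (+4 fires, +5 burnt)
Step 3: cell (2,0)='T' (+5 fires, +4 burnt)
Step 4: cell (2,0)='T' (+6 fires, +5 burnt)
Step 5: cell (2,0)='T' (+6 fires, +6 burnt)
Step 6: cell (2,0)='F' (+4 fires, +6 burnt)
  -> target ignites at step 6
Step 7: cell (2,0)='.' (+1 fires, +4 burnt)
Step 8: cell (2,0)='.' (+0 fires, +1 burnt)
  fire out at step 8

6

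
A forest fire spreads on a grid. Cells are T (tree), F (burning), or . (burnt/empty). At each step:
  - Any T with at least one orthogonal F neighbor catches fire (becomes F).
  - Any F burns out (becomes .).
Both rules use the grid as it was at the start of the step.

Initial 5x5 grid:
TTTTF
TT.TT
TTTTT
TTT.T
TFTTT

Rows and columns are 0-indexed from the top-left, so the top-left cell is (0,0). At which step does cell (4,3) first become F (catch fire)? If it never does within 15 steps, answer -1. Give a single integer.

Step 1: cell (4,3)='T' (+5 fires, +2 burnt)
Step 2: cell (4,3)='F' (+7 fires, +5 burnt)
  -> target ignites at step 2
Step 3: cell (4,3)='.' (+7 fires, +7 burnt)
Step 4: cell (4,3)='.' (+2 fires, +7 burnt)
Step 5: cell (4,3)='.' (+0 fires, +2 burnt)
  fire out at step 5

2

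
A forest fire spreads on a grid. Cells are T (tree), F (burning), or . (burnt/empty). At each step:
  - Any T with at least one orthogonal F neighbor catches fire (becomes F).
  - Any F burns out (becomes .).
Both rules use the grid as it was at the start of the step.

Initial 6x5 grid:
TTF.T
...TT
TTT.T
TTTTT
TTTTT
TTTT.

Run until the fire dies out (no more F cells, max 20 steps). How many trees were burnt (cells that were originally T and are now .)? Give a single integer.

Answer: 2

Derivation:
Step 1: +1 fires, +1 burnt (F count now 1)
Step 2: +1 fires, +1 burnt (F count now 1)
Step 3: +0 fires, +1 burnt (F count now 0)
Fire out after step 3
Initially T: 23, now '.': 9
Total burnt (originally-T cells now '.'): 2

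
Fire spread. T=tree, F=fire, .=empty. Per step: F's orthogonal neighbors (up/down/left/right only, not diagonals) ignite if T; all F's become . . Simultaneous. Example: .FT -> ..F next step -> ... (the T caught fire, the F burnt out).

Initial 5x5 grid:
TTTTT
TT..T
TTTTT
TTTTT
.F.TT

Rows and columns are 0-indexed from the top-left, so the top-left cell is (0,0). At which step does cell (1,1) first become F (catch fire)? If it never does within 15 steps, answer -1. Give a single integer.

Step 1: cell (1,1)='T' (+1 fires, +1 burnt)
Step 2: cell (1,1)='T' (+3 fires, +1 burnt)
Step 3: cell (1,1)='F' (+4 fires, +3 burnt)
  -> target ignites at step 3
Step 4: cell (1,1)='.' (+5 fires, +4 burnt)
Step 5: cell (1,1)='.' (+4 fires, +5 burnt)
Step 6: cell (1,1)='.' (+2 fires, +4 burnt)
Step 7: cell (1,1)='.' (+1 fires, +2 burnt)
Step 8: cell (1,1)='.' (+0 fires, +1 burnt)
  fire out at step 8

3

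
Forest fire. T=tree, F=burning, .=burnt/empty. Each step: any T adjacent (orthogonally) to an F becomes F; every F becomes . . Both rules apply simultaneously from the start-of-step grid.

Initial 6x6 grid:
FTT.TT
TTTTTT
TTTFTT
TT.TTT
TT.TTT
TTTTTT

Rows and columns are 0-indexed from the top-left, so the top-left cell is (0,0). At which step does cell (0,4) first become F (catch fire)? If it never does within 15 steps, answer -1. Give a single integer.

Step 1: cell (0,4)='T' (+6 fires, +2 burnt)
Step 2: cell (0,4)='T' (+9 fires, +6 burnt)
Step 3: cell (0,4)='F' (+7 fires, +9 burnt)
  -> target ignites at step 3
Step 4: cell (0,4)='.' (+6 fires, +7 burnt)
Step 5: cell (0,4)='.' (+3 fires, +6 burnt)
Step 6: cell (0,4)='.' (+0 fires, +3 burnt)
  fire out at step 6

3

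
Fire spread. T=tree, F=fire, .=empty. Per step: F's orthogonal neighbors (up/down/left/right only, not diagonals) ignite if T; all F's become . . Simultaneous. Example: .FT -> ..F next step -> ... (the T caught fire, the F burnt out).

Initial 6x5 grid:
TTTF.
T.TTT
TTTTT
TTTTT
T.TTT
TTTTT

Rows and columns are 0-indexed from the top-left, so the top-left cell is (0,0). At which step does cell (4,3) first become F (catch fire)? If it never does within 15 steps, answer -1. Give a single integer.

Step 1: cell (4,3)='T' (+2 fires, +1 burnt)
Step 2: cell (4,3)='T' (+4 fires, +2 burnt)
Step 3: cell (4,3)='T' (+4 fires, +4 burnt)
Step 4: cell (4,3)='F' (+5 fires, +4 burnt)
  -> target ignites at step 4
Step 5: cell (4,3)='.' (+5 fires, +5 burnt)
Step 6: cell (4,3)='.' (+3 fires, +5 burnt)
Step 7: cell (4,3)='.' (+2 fires, +3 burnt)
Step 8: cell (4,3)='.' (+1 fires, +2 burnt)
Step 9: cell (4,3)='.' (+0 fires, +1 burnt)
  fire out at step 9

4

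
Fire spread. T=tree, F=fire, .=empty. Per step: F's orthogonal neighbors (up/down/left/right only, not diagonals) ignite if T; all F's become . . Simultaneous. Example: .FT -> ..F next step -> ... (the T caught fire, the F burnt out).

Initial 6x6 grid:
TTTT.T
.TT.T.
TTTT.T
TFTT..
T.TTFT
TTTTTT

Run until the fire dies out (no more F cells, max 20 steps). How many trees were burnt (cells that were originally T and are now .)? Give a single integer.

Step 1: +6 fires, +2 burnt (F count now 6)
Step 2: +8 fires, +6 burnt (F count now 8)
Step 3: +5 fires, +8 burnt (F count now 5)
Step 4: +3 fires, +5 burnt (F count now 3)
Step 5: +1 fires, +3 burnt (F count now 1)
Step 6: +0 fires, +1 burnt (F count now 0)
Fire out after step 6
Initially T: 26, now '.': 33
Total burnt (originally-T cells now '.'): 23

Answer: 23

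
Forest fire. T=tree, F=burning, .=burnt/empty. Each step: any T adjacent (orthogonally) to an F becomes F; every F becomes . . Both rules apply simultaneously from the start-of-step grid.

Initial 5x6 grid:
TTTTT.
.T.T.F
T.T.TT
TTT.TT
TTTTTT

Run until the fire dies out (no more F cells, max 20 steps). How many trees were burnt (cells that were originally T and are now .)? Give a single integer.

Step 1: +1 fires, +1 burnt (F count now 1)
Step 2: +2 fires, +1 burnt (F count now 2)
Step 3: +2 fires, +2 burnt (F count now 2)
Step 4: +1 fires, +2 burnt (F count now 1)
Step 5: +1 fires, +1 burnt (F count now 1)
Step 6: +1 fires, +1 burnt (F count now 1)
Step 7: +2 fires, +1 burnt (F count now 2)
Step 8: +3 fires, +2 burnt (F count now 3)
Step 9: +1 fires, +3 burnt (F count now 1)
Step 10: +1 fires, +1 burnt (F count now 1)
Step 11: +0 fires, +1 burnt (F count now 0)
Fire out after step 11
Initially T: 22, now '.': 23
Total burnt (originally-T cells now '.'): 15

Answer: 15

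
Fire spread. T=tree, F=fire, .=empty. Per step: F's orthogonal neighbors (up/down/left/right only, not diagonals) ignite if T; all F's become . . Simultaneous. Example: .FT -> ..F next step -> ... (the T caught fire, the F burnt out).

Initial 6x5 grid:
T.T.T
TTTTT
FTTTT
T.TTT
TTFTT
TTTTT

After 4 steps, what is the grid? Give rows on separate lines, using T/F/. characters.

Step 1: 7 trees catch fire, 2 burn out
  T.T.T
  FTTTT
  .FTTT
  F.FTT
  TF.FT
  TTFTT
Step 2: 8 trees catch fire, 7 burn out
  F.T.T
  .FTTT
  ..FTT
  ...FT
  F...F
  TF.FT
Step 3: 5 trees catch fire, 8 burn out
  ..T.T
  ..FTT
  ...FT
  ....F
  .....
  F...F
Step 4: 3 trees catch fire, 5 burn out
  ..F.T
  ...FT
  ....F
  .....
  .....
  .....

..F.T
...FT
....F
.....
.....
.....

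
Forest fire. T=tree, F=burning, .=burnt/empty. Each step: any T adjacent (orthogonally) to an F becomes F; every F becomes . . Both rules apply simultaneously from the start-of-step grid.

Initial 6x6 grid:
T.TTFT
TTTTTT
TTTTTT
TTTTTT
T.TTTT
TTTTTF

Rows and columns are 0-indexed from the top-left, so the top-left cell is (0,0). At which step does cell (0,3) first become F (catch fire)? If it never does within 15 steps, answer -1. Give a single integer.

Step 1: cell (0,3)='F' (+5 fires, +2 burnt)
  -> target ignites at step 1
Step 2: cell (0,3)='.' (+7 fires, +5 burnt)
Step 3: cell (0,3)='.' (+6 fires, +7 burnt)
Step 4: cell (0,3)='.' (+5 fires, +6 burnt)
Step 5: cell (0,3)='.' (+4 fires, +5 burnt)
Step 6: cell (0,3)='.' (+4 fires, +4 burnt)
Step 7: cell (0,3)='.' (+1 fires, +4 burnt)
Step 8: cell (0,3)='.' (+0 fires, +1 burnt)
  fire out at step 8

1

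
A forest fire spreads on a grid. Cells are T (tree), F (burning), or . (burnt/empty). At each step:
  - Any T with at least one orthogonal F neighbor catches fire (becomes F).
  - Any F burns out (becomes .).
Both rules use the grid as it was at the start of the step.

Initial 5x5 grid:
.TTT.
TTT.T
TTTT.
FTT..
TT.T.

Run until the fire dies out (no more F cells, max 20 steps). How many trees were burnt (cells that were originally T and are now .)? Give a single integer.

Answer: 14

Derivation:
Step 1: +3 fires, +1 burnt (F count now 3)
Step 2: +4 fires, +3 burnt (F count now 4)
Step 3: +2 fires, +4 burnt (F count now 2)
Step 4: +3 fires, +2 burnt (F count now 3)
Step 5: +1 fires, +3 burnt (F count now 1)
Step 6: +1 fires, +1 burnt (F count now 1)
Step 7: +0 fires, +1 burnt (F count now 0)
Fire out after step 7
Initially T: 16, now '.': 23
Total burnt (originally-T cells now '.'): 14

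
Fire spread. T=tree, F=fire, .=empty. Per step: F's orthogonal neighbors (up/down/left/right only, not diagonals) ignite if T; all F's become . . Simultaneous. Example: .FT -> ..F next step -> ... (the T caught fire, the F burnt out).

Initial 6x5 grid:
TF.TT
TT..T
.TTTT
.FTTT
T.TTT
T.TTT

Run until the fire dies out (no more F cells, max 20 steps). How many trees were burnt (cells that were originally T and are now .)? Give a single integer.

Answer: 19

Derivation:
Step 1: +4 fires, +2 burnt (F count now 4)
Step 2: +4 fires, +4 burnt (F count now 4)
Step 3: +4 fires, +4 burnt (F count now 4)
Step 4: +3 fires, +4 burnt (F count now 3)
Step 5: +2 fires, +3 burnt (F count now 2)
Step 6: +1 fires, +2 burnt (F count now 1)
Step 7: +1 fires, +1 burnt (F count now 1)
Step 8: +0 fires, +1 burnt (F count now 0)
Fire out after step 8
Initially T: 21, now '.': 28
Total burnt (originally-T cells now '.'): 19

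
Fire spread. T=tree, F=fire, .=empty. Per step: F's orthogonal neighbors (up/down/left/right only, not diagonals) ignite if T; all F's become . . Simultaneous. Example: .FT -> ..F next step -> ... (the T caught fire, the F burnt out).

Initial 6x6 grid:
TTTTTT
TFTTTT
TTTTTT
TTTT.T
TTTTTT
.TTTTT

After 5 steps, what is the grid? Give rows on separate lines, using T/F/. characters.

Step 1: 4 trees catch fire, 1 burn out
  TFTTTT
  F.FTTT
  TFTTTT
  TTTT.T
  TTTTTT
  .TTTTT
Step 2: 6 trees catch fire, 4 burn out
  F.FTTT
  ...FTT
  F.FTTT
  TFTT.T
  TTTTTT
  .TTTTT
Step 3: 6 trees catch fire, 6 burn out
  ...FTT
  ....FT
  ...FTT
  F.FT.T
  TFTTTT
  .TTTTT
Step 4: 7 trees catch fire, 6 burn out
  ....FT
  .....F
  ....FT
  ...F.T
  F.FTTT
  .FTTTT
Step 5: 4 trees catch fire, 7 burn out
  .....F
  ......
  .....F
  .....T
  ...FTT
  ..FTTT

.....F
......
.....F
.....T
...FTT
..FTTT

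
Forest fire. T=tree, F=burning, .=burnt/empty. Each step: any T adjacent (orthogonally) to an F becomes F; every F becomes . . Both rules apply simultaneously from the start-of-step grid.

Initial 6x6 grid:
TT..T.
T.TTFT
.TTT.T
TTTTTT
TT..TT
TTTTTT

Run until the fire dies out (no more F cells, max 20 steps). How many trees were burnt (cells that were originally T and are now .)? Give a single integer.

Answer: 24

Derivation:
Step 1: +3 fires, +1 burnt (F count now 3)
Step 2: +3 fires, +3 burnt (F count now 3)
Step 3: +3 fires, +3 burnt (F count now 3)
Step 4: +4 fires, +3 burnt (F count now 4)
Step 5: +3 fires, +4 burnt (F count now 3)
Step 6: +3 fires, +3 burnt (F count now 3)
Step 7: +3 fires, +3 burnt (F count now 3)
Step 8: +2 fires, +3 burnt (F count now 2)
Step 9: +0 fires, +2 burnt (F count now 0)
Fire out after step 9
Initially T: 27, now '.': 33
Total burnt (originally-T cells now '.'): 24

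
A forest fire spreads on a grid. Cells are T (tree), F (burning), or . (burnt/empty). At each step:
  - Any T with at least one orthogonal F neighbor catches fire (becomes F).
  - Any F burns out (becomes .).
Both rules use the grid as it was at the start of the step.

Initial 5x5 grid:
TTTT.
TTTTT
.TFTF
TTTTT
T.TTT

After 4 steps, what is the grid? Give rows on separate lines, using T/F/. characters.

Step 1: 6 trees catch fire, 2 burn out
  TTTT.
  TTFTF
  .F.F.
  TTFTF
  T.TTT
Step 2: 7 trees catch fire, 6 burn out
  TTFT.
  TF.F.
  .....
  TF.F.
  T.FTF
Step 3: 5 trees catch fire, 7 burn out
  TF.F.
  F....
  .....
  F....
  T..F.
Step 4: 2 trees catch fire, 5 burn out
  F....
  .....
  .....
  .....
  F....

F....
.....
.....
.....
F....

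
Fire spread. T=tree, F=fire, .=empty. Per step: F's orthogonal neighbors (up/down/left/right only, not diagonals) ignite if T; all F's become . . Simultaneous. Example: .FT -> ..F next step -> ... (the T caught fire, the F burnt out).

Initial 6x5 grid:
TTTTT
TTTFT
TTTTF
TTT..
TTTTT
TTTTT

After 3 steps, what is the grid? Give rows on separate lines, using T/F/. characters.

Step 1: 4 trees catch fire, 2 burn out
  TTTFT
  TTF.F
  TTTF.
  TTT..
  TTTTT
  TTTTT
Step 2: 4 trees catch fire, 4 burn out
  TTF.F
  TF...
  TTF..
  TTT..
  TTTTT
  TTTTT
Step 3: 4 trees catch fire, 4 burn out
  TF...
  F....
  TF...
  TTF..
  TTTTT
  TTTTT

TF...
F....
TF...
TTF..
TTTTT
TTTTT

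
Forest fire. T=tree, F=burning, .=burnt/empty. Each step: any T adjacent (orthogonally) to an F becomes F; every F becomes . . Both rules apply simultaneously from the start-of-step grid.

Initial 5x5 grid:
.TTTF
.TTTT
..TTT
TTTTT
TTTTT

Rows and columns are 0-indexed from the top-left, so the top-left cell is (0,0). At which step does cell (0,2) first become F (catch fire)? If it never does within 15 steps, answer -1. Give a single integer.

Step 1: cell (0,2)='T' (+2 fires, +1 burnt)
Step 2: cell (0,2)='F' (+3 fires, +2 burnt)
  -> target ignites at step 2
Step 3: cell (0,2)='.' (+4 fires, +3 burnt)
Step 4: cell (0,2)='.' (+4 fires, +4 burnt)
Step 5: cell (0,2)='.' (+2 fires, +4 burnt)
Step 6: cell (0,2)='.' (+2 fires, +2 burnt)
Step 7: cell (0,2)='.' (+2 fires, +2 burnt)
Step 8: cell (0,2)='.' (+1 fires, +2 burnt)
Step 9: cell (0,2)='.' (+0 fires, +1 burnt)
  fire out at step 9

2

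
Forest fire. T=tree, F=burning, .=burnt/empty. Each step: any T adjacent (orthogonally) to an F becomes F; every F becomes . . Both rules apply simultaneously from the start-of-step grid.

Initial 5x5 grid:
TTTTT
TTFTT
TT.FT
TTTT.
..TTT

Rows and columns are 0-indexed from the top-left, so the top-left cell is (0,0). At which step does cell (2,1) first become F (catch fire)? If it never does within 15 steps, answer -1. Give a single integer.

Step 1: cell (2,1)='T' (+5 fires, +2 burnt)
Step 2: cell (2,1)='F' (+7 fires, +5 burnt)
  -> target ignites at step 2
Step 3: cell (2,1)='.' (+6 fires, +7 burnt)
Step 4: cell (2,1)='.' (+1 fires, +6 burnt)
Step 5: cell (2,1)='.' (+0 fires, +1 burnt)
  fire out at step 5

2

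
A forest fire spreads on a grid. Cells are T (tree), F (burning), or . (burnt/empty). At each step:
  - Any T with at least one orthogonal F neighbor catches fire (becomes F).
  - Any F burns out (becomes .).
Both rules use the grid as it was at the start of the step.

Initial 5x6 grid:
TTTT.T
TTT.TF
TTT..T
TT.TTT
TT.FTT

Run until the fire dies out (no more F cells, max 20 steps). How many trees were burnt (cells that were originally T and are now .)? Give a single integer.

Step 1: +5 fires, +2 burnt (F count now 5)
Step 2: +3 fires, +5 burnt (F count now 3)
Step 3: +0 fires, +3 burnt (F count now 0)
Fire out after step 3
Initially T: 22, now '.': 16
Total burnt (originally-T cells now '.'): 8

Answer: 8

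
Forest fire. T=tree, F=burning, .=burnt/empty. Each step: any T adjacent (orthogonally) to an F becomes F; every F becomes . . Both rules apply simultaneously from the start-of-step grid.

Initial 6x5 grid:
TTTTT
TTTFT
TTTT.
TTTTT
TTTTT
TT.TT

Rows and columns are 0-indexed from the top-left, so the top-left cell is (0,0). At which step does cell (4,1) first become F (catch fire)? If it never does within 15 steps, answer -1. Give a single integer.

Step 1: cell (4,1)='T' (+4 fires, +1 burnt)
Step 2: cell (4,1)='T' (+5 fires, +4 burnt)
Step 3: cell (4,1)='T' (+6 fires, +5 burnt)
Step 4: cell (4,1)='T' (+6 fires, +6 burnt)
Step 5: cell (4,1)='F' (+3 fires, +6 burnt)
  -> target ignites at step 5
Step 6: cell (4,1)='.' (+2 fires, +3 burnt)
Step 7: cell (4,1)='.' (+1 fires, +2 burnt)
Step 8: cell (4,1)='.' (+0 fires, +1 burnt)
  fire out at step 8

5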